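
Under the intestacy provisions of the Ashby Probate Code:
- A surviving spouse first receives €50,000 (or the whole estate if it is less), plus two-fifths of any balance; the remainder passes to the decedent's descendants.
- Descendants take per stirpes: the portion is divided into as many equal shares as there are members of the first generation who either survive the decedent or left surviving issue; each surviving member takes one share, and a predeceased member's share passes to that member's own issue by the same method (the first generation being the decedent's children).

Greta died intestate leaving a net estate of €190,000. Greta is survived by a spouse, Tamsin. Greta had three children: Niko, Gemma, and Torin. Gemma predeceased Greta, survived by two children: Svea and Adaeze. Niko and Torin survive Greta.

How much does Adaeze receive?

Tamsin first takes €50,000, leaving a balance of €140,000. Tamsin then takes two-fifths of the balance (€56,000), for a total of €106,000. The remaining €84,000 passes to the descendants.
The descendants' portion (€84,000) is divided into 3 shares of €28,000: Niko and Torin each take €28,000; Gemma's €28,000 share passes to Gemma's issue.
Gemma's share (€28,000) is divided into 2 shares of €14,000: Svea and Adaeze each take €14,000.

Adaeze receives €14,000.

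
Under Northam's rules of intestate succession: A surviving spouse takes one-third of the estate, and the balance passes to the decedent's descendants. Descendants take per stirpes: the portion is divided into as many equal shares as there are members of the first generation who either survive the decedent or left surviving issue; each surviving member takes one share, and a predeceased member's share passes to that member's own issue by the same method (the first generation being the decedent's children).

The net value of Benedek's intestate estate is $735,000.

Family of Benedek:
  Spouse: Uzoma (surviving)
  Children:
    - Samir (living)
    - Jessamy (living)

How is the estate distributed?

Uzoma: $245,000; Samir: $245,000; Jessamy: $245,000

Uzoma takes one-third of $735,000 = $245,000. The remaining $490,000 passes to the descendants.
The descendants' portion ($490,000) is divided into 2 shares of $245,000: Samir and Jessamy each take $245,000.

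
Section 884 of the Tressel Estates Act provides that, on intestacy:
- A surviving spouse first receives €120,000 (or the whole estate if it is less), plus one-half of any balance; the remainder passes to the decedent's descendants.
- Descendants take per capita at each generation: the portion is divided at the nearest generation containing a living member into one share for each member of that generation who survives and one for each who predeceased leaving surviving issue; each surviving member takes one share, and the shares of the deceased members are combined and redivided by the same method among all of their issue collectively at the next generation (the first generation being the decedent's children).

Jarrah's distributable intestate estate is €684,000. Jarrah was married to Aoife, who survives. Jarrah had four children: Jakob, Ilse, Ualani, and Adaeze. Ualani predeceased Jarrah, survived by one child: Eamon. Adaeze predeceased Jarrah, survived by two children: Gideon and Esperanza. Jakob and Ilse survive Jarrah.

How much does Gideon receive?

Aoife first takes €120,000, leaving a balance of €564,000. Aoife then takes one-half of the balance (€282,000), for a total of €402,000. The remaining €282,000 passes to the descendants.
The descendants' portion (€282,000) is divided at the children's generation into 4 shares of €70,500. Jakob and Ilse each take €70,500. The 2 shares of the deceased (Ualani and Adaeze) are combined into a pool of €141,000.
That pool (€141,000) is divided at the grandchildren's generation equally among Eamon, Gideon, and Esperanza: €47,000 each.

Gideon receives €47,000.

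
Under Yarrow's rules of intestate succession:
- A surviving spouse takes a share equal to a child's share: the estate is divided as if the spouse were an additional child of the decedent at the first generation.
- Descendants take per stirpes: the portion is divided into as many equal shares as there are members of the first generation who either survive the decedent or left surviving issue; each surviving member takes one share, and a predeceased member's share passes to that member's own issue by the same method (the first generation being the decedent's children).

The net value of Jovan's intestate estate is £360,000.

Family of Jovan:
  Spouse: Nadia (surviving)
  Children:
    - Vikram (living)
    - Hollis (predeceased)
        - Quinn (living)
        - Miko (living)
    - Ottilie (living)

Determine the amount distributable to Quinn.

Quinn receives £45,000.

The spouse counts as an additional share at the children's level, so there are 4 primary shares of £90,000. Nadia takes one such share (£90,000).
The children's combined portion (£270,000) is divided into 3 shares of £90,000: Vikram and Ottilie each take £90,000; Hollis's £90,000 share passes to Hollis's issue.
Hollis's share (£90,000) is divided into 2 shares of £45,000: Quinn and Miko each take £45,000.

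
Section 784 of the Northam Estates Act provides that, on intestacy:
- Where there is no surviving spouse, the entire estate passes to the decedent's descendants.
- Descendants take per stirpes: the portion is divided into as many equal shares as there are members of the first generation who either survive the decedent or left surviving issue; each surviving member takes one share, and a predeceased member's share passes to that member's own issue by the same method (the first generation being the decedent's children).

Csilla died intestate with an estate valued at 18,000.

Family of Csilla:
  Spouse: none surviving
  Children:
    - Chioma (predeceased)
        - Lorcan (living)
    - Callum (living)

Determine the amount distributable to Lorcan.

Lorcan receives 9,000.

The entire 18,000 passes to the descendants.
That amount (18,000) is divided into 2 shares of 9,000: Callum takes 9,000; Chioma's 9,000 share passes to Chioma's issue.
Chioma's share (9,000) passes entirely to Lorcan.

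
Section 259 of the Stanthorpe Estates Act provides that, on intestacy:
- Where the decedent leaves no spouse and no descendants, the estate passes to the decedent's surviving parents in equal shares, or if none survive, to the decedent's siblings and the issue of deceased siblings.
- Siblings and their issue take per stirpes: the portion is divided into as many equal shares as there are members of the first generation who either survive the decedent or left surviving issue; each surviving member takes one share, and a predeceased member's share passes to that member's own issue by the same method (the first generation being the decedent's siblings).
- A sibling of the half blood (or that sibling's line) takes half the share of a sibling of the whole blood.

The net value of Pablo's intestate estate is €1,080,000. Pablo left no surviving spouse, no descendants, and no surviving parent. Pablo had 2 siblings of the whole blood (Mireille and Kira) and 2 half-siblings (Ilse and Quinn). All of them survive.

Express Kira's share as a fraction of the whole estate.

Kira receives 1/3 of the estate.

The entire €1,080,000 passes to the siblings and their issue.
Counting each half-blood sibling's line as half a unit, there are 3 units in €1,080,000, so one unit is €360,000. Whole-blood lines (Mireille and Kira) take €360,000 each; half-blood lines (Ilse and Quinn) take €180,000 each.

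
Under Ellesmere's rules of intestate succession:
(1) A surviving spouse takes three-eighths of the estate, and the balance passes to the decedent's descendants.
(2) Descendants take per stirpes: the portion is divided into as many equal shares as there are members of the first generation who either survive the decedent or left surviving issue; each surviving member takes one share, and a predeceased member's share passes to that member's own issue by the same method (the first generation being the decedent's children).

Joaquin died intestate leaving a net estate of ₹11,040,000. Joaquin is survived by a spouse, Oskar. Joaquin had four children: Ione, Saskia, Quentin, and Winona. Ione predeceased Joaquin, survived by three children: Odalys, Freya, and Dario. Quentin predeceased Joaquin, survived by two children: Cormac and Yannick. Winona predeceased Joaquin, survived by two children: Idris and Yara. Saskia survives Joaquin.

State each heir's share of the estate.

Oskar takes three-eighths of ₹11,040,000 = ₹4,140,000. The remaining ₹6,900,000 passes to the descendants.
The descendants' portion (₹6,900,000) is divided into 4 shares of ₹1,725,000: Saskia takes ₹1,725,000; Ione's ₹1,725,000 share passes to Ione's issue; Quentin's ₹1,725,000 share passes to Quentin's issue; Winona's ₹1,725,000 share passes to Winona's issue.
Ione's share (₹1,725,000) is divided into 3 shares of ₹575,000: Odalys, Freya, and Dario each take ₹575,000.
Quentin's share (₹1,725,000) is divided into 2 shares of ₹862,500: Cormac and Yannick each take ₹862,500.
Winona's share (₹1,725,000) is divided into 2 shares of ₹862,500: Idris and Yara each take ₹862,500.

Oskar: ₹4,140,000; Odalys: ₹575,000; Freya: ₹575,000; Dario: ₹575,000; Saskia: ₹1,725,000; Cormac: ₹862,500; Yannick: ₹862,500; Idris: ₹862,500; Yara: ₹862,500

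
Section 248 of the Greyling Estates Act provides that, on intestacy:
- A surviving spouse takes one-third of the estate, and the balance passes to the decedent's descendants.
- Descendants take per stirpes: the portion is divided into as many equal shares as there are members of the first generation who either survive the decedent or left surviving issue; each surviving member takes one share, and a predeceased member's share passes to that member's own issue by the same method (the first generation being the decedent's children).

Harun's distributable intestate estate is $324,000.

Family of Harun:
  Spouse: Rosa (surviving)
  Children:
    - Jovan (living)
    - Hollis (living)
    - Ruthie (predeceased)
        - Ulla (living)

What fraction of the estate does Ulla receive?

Ulla receives 2/9 of the estate.

Rosa takes one-third of $324,000 = $108,000. The remaining $216,000 passes to the descendants.
The descendants' portion ($216,000) is divided into 3 shares of $72,000: Jovan and Hollis each take $72,000; Ruthie's $72,000 share passes to Ruthie's issue.
Ruthie's share ($72,000) passes entirely to Ulla.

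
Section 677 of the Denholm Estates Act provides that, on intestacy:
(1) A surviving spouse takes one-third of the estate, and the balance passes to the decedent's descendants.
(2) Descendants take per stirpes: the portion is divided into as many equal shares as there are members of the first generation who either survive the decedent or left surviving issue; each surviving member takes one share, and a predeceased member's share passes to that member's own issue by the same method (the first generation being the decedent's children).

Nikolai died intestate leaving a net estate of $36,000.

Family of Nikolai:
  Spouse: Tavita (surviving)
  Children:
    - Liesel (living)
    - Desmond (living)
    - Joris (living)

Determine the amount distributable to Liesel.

Liesel receives $8,000.

Tavita takes one-third of $36,000 = $12,000. The remaining $24,000 passes to the descendants.
The descendants' portion ($24,000) is divided into 3 shares of $8,000: Liesel, Desmond, and Joris each take $8,000.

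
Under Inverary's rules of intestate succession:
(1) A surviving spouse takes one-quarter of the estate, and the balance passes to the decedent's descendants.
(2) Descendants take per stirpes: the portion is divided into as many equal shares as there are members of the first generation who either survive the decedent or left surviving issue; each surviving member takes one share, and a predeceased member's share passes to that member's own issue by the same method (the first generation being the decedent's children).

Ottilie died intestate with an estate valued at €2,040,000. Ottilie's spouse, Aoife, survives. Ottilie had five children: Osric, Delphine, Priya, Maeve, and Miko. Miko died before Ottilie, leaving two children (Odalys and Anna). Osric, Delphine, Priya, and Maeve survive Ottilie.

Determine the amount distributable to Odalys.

Odalys receives €153,000.

Aoife takes one-quarter of €2,040,000 = €510,000. The remaining €1,530,000 passes to the descendants.
The descendants' portion (€1,530,000) is divided into 5 shares of €306,000: Osric, Delphine, Priya, and Maeve each take €306,000; Miko's €306,000 share passes to Miko's issue.
Miko's share (€306,000) is divided into 2 shares of €153,000: Odalys and Anna each take €153,000.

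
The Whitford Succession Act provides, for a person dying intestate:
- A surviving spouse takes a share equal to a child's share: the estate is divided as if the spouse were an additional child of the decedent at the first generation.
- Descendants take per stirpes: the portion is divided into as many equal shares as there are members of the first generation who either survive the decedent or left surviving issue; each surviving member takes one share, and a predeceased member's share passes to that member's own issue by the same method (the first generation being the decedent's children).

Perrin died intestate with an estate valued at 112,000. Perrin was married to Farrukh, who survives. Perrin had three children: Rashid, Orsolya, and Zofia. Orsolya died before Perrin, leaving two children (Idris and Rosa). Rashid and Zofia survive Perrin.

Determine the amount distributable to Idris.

Idris receives 14,000.

The spouse counts as an additional share at the children's level, so there are 4 primary shares of 28,000. Farrukh takes one such share (28,000).
The children's combined portion (84,000) is divided into 3 shares of 28,000: Rashid and Zofia each take 28,000; Orsolya's 28,000 share passes to Orsolya's issue.
Orsolya's share (28,000) is divided into 2 shares of 14,000: Idris and Rosa each take 14,000.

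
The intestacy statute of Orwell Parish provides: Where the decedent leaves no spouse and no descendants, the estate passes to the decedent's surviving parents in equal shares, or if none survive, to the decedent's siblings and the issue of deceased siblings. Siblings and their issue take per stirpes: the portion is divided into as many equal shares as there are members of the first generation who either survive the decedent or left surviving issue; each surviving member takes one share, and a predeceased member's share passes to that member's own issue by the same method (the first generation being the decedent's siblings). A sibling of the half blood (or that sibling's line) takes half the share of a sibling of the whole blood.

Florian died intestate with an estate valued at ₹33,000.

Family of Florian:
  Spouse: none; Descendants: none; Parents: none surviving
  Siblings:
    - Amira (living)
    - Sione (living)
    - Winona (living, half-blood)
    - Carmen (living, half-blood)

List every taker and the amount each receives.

The entire ₹33,000 passes to the siblings and their issue.
Counting each half-blood sibling's line as half a unit, there are 3 units in ₹33,000, so one unit is ₹11,000. Whole-blood lines (Amira and Sione) take ₹11,000 each; half-blood lines (Winona and Carmen) take ₹5,500 each.

Amira: ₹11,000; Sione: ₹11,000; Winona: ₹5,500; Carmen: ₹5,500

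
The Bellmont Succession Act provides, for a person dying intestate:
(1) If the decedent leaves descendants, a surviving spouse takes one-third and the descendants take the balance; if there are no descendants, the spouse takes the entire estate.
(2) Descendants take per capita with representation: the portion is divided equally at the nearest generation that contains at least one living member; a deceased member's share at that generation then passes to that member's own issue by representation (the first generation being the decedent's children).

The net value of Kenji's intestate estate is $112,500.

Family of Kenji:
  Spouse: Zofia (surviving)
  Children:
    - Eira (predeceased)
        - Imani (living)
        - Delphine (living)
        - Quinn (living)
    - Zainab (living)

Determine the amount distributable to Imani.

Imani receives $12,500.

Zofia takes one-third of $112,500 = $37,500. The remaining $75,000 passes to the descendants.
The descendants' portion ($75,000) is divided into 2 shares of $37,500: Zainab takes $37,500; Eira's $37,500 share passes to Eira's issue.
Eira's share ($37,500) is divided into 3 shares of $12,500: Imani, Delphine, and Quinn each take $12,500.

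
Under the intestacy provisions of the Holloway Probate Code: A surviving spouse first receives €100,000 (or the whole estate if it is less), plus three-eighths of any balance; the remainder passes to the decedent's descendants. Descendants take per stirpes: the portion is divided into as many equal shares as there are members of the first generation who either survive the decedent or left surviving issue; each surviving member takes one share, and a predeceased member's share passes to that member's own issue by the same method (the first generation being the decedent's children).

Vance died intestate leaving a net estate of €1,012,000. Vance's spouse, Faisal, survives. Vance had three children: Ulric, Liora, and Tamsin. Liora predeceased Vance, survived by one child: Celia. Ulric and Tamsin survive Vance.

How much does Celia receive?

Celia receives €190,000.

Faisal first takes €100,000, leaving a balance of €912,000. Faisal then takes three-eighths of the balance (€342,000), for a total of €442,000. The remaining €570,000 passes to the descendants.
The descendants' portion (€570,000) is divided into 3 shares of €190,000: Ulric and Tamsin each take €190,000; Liora's €190,000 share passes to Liora's issue.
Liora's share (€190,000) passes entirely to Celia.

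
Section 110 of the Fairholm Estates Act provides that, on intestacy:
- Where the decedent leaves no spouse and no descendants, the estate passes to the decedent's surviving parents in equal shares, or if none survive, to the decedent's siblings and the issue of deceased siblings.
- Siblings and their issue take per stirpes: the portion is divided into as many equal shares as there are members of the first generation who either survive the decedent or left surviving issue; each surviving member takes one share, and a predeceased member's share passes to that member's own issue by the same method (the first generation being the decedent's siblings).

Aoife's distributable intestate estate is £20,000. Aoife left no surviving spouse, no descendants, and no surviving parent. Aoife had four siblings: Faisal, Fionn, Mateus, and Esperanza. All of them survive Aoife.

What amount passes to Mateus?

The entire £20,000 passes to the siblings and their issue.
That amount (£20,000) is divided into 4 shares of £5,000: Faisal, Fionn, Mateus, and Esperanza each take £5,000.

Mateus receives £5,000.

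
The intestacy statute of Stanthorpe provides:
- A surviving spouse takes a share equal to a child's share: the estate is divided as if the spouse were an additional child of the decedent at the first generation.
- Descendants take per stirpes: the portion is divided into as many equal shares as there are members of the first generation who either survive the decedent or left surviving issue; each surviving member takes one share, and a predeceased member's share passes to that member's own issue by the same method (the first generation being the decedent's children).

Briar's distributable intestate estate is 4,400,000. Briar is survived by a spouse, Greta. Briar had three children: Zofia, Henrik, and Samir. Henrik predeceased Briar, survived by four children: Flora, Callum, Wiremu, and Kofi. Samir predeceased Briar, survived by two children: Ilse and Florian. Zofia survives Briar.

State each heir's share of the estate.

The spouse counts as an additional share at the children's level, so there are 4 primary shares of 1,100,000. Greta takes one such share (1,100,000).
The children's combined portion (3,300,000) is divided into 3 shares of 1,100,000: Zofia takes 1,100,000; Henrik's 1,100,000 share passes to Henrik's issue; Samir's 1,100,000 share passes to Samir's issue.
Henrik's share (1,100,000) is divided into 4 shares of 275,000: Flora, Callum, Wiremu, and Kofi each take 275,000.
Samir's share (1,100,000) is divided into 2 shares of 550,000: Ilse and Florian each take 550,000.

Greta: 1,100,000; Zofia: 1,100,000; Flora: 275,000; Callum: 275,000; Wiremu: 275,000; Kofi: 275,000; Ilse: 550,000; Florian: 550,000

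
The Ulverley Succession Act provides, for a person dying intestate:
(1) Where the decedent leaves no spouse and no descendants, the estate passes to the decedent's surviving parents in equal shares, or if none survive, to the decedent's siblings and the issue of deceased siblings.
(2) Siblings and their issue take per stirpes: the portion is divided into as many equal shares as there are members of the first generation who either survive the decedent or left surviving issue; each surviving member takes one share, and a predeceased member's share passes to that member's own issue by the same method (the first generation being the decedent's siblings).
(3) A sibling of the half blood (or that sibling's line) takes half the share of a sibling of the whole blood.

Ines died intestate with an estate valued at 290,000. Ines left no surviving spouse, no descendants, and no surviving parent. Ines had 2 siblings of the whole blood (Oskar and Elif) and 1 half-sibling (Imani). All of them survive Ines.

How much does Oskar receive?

The entire 290,000 passes to the siblings and their issue.
Counting each half-blood sibling's line as half a unit, there are 5/2 units in 290,000, so one unit is 116,000. Whole-blood lines (Oskar and Elif) take 116,000 each; half-blood lines (Imani) take 58,000 each.

Oskar receives 116,000.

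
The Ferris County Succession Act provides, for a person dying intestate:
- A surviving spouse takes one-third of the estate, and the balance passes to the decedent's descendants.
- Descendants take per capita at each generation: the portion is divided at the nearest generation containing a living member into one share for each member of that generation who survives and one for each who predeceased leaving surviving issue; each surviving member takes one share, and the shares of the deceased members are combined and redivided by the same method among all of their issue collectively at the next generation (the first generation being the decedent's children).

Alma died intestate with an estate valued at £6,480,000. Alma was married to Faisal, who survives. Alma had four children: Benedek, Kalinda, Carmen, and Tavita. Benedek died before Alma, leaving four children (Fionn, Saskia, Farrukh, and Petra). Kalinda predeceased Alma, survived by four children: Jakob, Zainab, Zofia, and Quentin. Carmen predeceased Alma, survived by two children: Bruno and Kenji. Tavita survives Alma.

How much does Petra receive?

Faisal takes one-third of £6,480,000 = £2,160,000. The remaining £4,320,000 passes to the descendants.
The descendants' portion (£4,320,000) is divided at the children's generation into 4 shares of £1,080,000. Tavita takes £1,080,000. The 3 shares of the deceased (Benedek, Kalinda, and Carmen) are combined into a pool of £3,240,000.
That pool (£3,240,000) is divided at the grandchildren's generation equally among Fionn, Saskia, Farrukh, Petra, Jakob, Zainab, Zofia, Quentin, Bruno, and Kenji: £324,000 each.

Petra receives £324,000.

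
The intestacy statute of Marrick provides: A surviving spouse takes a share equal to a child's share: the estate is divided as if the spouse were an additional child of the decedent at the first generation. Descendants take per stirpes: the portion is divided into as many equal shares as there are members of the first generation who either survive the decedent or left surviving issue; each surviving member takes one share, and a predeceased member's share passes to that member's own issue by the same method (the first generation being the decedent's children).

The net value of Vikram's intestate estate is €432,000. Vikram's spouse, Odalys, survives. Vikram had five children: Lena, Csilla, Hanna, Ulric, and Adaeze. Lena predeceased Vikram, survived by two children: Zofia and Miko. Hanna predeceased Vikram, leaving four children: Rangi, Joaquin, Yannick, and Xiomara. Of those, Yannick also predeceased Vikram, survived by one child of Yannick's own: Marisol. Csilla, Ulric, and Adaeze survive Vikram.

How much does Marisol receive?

The spouse counts as an additional share at the children's level, so there are 6 primary shares of €72,000. Odalys takes one such share (€72,000).
The children's combined portion (€360,000) is divided into 5 shares of €72,000: Csilla, Ulric, and Adaeze each take €72,000; Lena's €72,000 share passes to Lena's issue; Hanna's €72,000 share passes to Hanna's issue.
Lena's share (€72,000) is divided into 2 shares of €36,000: Zofia and Miko each take €36,000.
Hanna's share (€72,000) is divided into 4 shares of €18,000: Rangi, Joaquin, and Xiomara each take €18,000; Yannick's €18,000 share passes to Yannick's issue.
Yannick's share (€18,000) passes entirely to Marisol.

Marisol receives €18,000.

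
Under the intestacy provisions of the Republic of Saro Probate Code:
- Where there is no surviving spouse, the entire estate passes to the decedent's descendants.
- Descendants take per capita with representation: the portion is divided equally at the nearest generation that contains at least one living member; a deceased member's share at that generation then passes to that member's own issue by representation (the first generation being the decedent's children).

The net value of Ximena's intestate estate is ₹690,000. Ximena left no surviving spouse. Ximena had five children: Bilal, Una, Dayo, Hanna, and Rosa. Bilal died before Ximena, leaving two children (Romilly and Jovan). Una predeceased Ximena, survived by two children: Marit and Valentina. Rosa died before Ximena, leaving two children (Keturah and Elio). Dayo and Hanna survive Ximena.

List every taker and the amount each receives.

The entire ₹690,000 passes to the descendants.
That amount (₹690,000) is divided into 5 shares of ₹138,000: Dayo and Hanna each take ₹138,000; Bilal's ₹138,000 share passes to Bilal's issue; Una's ₹138,000 share passes to Una's issue; Rosa's ₹138,000 share passes to Rosa's issue.
Bilal's share (₹138,000) is divided into 2 shares of ₹69,000: Romilly and Jovan each take ₹69,000.
Una's share (₹138,000) is divided into 2 shares of ₹69,000: Marit and Valentina each take ₹69,000.
Rosa's share (₹138,000) is divided into 2 shares of ₹69,000: Keturah and Elio each take ₹69,000.

Romilly: ₹69,000; Jovan: ₹69,000; Marit: ₹69,000; Valentina: ₹69,000; Dayo: ₹138,000; Hanna: ₹138,000; Keturah: ₹69,000; Elio: ₹69,000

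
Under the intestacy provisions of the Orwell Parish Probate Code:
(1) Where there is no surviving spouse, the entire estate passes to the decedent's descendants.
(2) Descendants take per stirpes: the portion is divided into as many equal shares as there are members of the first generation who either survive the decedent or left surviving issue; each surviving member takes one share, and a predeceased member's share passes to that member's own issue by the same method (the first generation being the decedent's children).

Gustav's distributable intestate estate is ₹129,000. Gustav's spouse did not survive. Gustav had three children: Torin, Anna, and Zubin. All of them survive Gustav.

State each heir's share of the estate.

Torin: ₹43,000; Anna: ₹43,000; Zubin: ₹43,000

The entire ₹129,000 passes to the descendants.
That amount (₹129,000) is divided into 3 shares of ₹43,000: Torin, Anna, and Zubin each take ₹43,000.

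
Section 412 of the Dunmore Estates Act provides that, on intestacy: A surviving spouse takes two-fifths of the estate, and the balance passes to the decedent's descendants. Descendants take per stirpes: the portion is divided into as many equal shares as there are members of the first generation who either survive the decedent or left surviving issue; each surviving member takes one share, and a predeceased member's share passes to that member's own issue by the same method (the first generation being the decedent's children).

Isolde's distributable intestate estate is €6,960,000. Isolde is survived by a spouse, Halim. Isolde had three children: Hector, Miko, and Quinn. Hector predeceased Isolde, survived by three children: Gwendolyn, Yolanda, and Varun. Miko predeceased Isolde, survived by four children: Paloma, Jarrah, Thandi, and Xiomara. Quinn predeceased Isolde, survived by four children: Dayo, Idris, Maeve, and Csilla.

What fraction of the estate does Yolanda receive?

Halim takes two-fifths of €6,960,000 = €2,784,000. The remaining €4,176,000 passes to the descendants.
The descendants' portion (€4,176,000) is divided into 3 shares of €1,392,000: Hector's €1,392,000 share passes to Hector's issue; Miko's €1,392,000 share passes to Miko's issue; Quinn's €1,392,000 share passes to Quinn's issue.
Hector's share (€1,392,000) is divided into 3 shares of €464,000: Gwendolyn, Yolanda, and Varun each take €464,000.
Miko's share (€1,392,000) is divided into 4 shares of €348,000: Paloma, Jarrah, Thandi, and Xiomara each take €348,000.
Quinn's share (€1,392,000) is divided into 4 shares of €348,000: Dayo, Idris, Maeve, and Csilla each take €348,000.

Yolanda receives 1/15 of the estate.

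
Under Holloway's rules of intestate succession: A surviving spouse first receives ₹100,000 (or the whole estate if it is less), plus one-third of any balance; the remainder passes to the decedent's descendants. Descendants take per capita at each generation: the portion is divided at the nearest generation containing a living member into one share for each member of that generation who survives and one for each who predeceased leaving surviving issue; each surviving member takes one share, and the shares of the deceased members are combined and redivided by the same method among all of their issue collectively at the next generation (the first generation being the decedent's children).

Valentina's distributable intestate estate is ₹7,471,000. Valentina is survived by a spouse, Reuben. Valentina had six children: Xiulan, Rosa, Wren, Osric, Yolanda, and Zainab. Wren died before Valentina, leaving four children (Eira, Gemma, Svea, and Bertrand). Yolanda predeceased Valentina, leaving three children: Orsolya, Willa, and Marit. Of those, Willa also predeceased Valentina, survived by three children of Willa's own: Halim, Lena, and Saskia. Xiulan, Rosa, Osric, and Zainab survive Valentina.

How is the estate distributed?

Reuben first takes ₹100,000, leaving a balance of ₹7,371,000. Reuben then takes one-third of the balance (₹2,457,000), for a total of ₹2,557,000. The remaining ₹4,914,000 passes to the descendants.
The descendants' portion (₹4,914,000) is divided at the children's generation into 6 shares of ₹819,000. Xiulan, Rosa, Osric, and Zainab each take ₹819,000. The 2 shares of the deceased (Wren and Yolanda) are combined into a pool of ₹1,638,000.
That pool (₹1,638,000) is divided at the grandchildren's generation into 7 shares of ₹234,000. Eira, Gemma, Svea, Bertrand, Orsolya, and Marit each take ₹234,000. The remaining share for the deceased Willa (₹234,000) is carried to the next generation.
That pool (₹234,000) is divided at the great-grandchildren's generation equally among Halim, Lena, and Saskia: ₹78,000 each.

Reuben: ₹2,557,000; Xiulan: ₹819,000; Rosa: ₹819,000; Eira: ₹234,000; Gemma: ₹234,000; Svea: ₹234,000; Bertrand: ₹234,000; Osric: ₹819,000; Orsolya: ₹234,000; Halim: ₹78,000; Lena: ₹78,000; Saskia: ₹78,000; Marit: ₹234,000; Zainab: ₹819,000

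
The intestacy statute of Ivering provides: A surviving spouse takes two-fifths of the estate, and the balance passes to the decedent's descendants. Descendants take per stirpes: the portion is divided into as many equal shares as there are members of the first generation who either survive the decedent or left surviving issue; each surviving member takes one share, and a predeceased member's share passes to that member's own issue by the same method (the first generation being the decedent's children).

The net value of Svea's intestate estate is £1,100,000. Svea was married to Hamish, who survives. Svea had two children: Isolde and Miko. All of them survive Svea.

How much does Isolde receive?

Isolde receives £330,000.

Hamish takes two-fifths of £1,100,000 = £440,000. The remaining £660,000 passes to the descendants.
The descendants' portion (£660,000) is divided into 2 shares of £330,000: Isolde and Miko each take £330,000.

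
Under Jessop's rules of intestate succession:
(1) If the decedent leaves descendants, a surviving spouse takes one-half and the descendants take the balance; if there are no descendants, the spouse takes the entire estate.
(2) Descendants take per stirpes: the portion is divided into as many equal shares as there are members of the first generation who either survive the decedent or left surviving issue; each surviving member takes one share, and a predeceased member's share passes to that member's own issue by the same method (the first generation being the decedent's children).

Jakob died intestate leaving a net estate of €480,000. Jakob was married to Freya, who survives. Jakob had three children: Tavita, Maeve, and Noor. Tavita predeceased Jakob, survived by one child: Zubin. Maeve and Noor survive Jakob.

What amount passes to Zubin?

Zubin receives €80,000.

Freya takes one-half of €480,000 = €240,000. The remaining €240,000 passes to the descendants.
The descendants' portion (€240,000) is divided into 3 shares of €80,000: Maeve and Noor each take €80,000; Tavita's €80,000 share passes to Tavita's issue.
Tavita's share (€80,000) passes entirely to Zubin.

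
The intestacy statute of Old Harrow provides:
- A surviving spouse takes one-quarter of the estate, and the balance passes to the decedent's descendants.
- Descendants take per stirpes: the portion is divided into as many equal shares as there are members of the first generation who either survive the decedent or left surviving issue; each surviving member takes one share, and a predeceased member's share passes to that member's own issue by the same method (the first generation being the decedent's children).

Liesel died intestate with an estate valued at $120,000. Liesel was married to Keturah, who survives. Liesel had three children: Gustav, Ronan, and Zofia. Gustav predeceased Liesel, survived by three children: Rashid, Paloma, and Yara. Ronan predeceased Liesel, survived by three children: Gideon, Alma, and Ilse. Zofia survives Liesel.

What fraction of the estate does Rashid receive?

Rashid receives 1/12 of the estate.

Keturah takes one-quarter of $120,000 = $30,000. The remaining $90,000 passes to the descendants.
The descendants' portion ($90,000) is divided into 3 shares of $30,000: Zofia takes $30,000; Gustav's $30,000 share passes to Gustav's issue; Ronan's $30,000 share passes to Ronan's issue.
Gustav's share ($30,000) is divided into 3 shares of $10,000: Rashid, Paloma, and Yara each take $10,000.
Ronan's share ($30,000) is divided into 3 shares of $10,000: Gideon, Alma, and Ilse each take $10,000.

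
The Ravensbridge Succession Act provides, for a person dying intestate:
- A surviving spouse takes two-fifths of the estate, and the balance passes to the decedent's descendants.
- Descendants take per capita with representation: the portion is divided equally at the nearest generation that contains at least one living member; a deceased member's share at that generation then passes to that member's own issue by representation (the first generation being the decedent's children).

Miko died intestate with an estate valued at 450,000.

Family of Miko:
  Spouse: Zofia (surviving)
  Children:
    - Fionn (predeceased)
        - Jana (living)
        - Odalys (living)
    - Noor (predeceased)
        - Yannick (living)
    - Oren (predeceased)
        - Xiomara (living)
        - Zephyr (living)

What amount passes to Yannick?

Zofia takes two-fifths of 450,000 = 180,000. The remaining 270,000 passes to the descendants.
No child survives, so the initial division is made at the grandchildren's generation.
The descendants' portion (270,000) is divided into 5 shares of 54,000: Jana, Odalys, Yannick, Xiomara, and Zephyr each take 54,000.

Yannick receives 54,000.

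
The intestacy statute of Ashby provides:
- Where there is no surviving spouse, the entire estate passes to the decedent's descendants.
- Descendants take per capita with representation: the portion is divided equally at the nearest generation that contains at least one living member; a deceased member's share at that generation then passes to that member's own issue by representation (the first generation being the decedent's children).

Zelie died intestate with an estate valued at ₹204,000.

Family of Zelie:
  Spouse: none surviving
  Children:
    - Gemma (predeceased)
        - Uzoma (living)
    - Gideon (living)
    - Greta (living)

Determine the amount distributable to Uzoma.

Uzoma receives ₹68,000.

The entire ₹204,000 passes to the descendants.
That amount (₹204,000) is divided into 3 shares of ₹68,000: Gideon and Greta each take ₹68,000; Gemma's ₹68,000 share passes to Gemma's issue.
Gemma's share (₹68,000) passes entirely to Uzoma.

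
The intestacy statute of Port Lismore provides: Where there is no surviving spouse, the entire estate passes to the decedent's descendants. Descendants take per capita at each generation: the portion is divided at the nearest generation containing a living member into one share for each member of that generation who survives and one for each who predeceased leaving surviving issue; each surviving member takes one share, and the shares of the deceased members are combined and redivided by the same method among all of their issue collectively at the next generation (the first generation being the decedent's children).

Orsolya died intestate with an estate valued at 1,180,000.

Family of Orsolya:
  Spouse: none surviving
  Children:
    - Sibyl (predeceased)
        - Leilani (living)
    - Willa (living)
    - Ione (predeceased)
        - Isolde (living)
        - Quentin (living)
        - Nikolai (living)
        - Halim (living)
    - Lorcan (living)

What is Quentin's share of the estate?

The entire 1,180,000 passes to the descendants.
That amount (1,180,000) is divided at the children's generation into 4 shares of 295,000. Willa and Lorcan each take 295,000. The 2 shares of the deceased (Sibyl and Ione) are combined into a pool of 590,000.
That pool (590,000) is divided at the grandchildren's generation equally among Leilani, Isolde, Quentin, Nikolai, and Halim: 118,000 each.

Quentin receives 118,000.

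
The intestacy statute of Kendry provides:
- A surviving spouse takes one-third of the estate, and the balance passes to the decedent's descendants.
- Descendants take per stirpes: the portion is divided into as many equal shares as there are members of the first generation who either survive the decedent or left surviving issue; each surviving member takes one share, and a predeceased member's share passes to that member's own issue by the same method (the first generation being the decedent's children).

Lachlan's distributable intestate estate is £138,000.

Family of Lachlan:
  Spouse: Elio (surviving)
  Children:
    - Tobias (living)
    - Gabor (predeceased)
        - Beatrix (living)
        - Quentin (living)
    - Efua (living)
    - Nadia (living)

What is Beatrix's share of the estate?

Elio takes one-third of £138,000 = £46,000. The remaining £92,000 passes to the descendants.
The descendants' portion (£92,000) is divided into 4 shares of £23,000: Tobias, Efua, and Nadia each take £23,000; Gabor's £23,000 share passes to Gabor's issue.
Gabor's share (£23,000) is divided into 2 shares of £11,500: Beatrix and Quentin each take £11,500.

Beatrix receives £11,500.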